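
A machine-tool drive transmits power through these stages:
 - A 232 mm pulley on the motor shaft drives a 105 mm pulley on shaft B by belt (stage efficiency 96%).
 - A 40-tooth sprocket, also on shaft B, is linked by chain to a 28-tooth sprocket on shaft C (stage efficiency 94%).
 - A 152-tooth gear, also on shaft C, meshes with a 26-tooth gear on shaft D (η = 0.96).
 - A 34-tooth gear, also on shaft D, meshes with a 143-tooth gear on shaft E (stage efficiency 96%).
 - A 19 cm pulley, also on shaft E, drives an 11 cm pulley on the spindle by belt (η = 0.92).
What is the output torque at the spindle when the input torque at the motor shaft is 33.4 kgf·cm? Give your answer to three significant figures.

After the belt (105/232): 33.4 × 0.45259 × 0.96 = 14.512 kgf·cm
After the chain (28/40): 14.512 × 0.7 × 0.94 = 9.5487 kgf·cm
After the gear mesh (26/152): 9.5487 × 0.17105 × 0.96 = 1.568 kgf·cm
After the gear mesh (143/34): 1.568 × 4.2059 × 0.96 = 6.331 kgf·cm
After the belt (11/19): 6.331 × 0.57895 × 0.92 = 3.3721 kgf·cm

3.37 kgf·cm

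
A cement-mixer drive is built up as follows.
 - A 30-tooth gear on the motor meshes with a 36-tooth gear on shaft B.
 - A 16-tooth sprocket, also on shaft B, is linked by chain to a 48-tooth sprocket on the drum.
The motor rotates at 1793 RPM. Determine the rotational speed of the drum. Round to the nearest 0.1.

498.1 RPM

Gear mesh: ratio = 36/30 = 1.2, so shaft B turns at 1793 / 1.2 = 1494.2 RPM.
Chain: ratio = 48/16 = 3, so the drum turns at 1494.2 / 3 = 498.06 RPM.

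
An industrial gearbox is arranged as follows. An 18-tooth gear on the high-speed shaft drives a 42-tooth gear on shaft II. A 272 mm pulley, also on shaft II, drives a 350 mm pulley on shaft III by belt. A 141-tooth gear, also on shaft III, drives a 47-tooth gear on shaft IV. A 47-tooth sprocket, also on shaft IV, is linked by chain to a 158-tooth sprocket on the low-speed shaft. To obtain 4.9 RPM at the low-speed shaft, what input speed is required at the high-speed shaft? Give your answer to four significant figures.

Overall ratio R = 2.3333 × 1.2868 × 0.33333 × 3.3617 = 3.3644.
Required input speed = output speed × R = 4.9 × 3.3644 = 16.486 RPM.

16.49 RPM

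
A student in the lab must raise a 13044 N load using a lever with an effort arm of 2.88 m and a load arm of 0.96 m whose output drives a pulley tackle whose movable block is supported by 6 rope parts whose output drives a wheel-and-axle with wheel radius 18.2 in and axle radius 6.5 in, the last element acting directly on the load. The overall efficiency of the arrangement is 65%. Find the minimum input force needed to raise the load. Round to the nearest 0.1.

Lever MA = effort arm / load arm = 2.88/0.96 = 3.
Block-and-tackle MA = number of supporting rope parts = 6.
Wheel-and-axle MA = R/r = 18.2/6.5 = 2.8.
Combined ideal MA = 3 × 6 × 2.8 = 50.4.
Actual MA = 50.4 × 0.65 = 32.76.
Effort = load / actual MA = 13044 / 32.76 = 398.17 N.

398.2 N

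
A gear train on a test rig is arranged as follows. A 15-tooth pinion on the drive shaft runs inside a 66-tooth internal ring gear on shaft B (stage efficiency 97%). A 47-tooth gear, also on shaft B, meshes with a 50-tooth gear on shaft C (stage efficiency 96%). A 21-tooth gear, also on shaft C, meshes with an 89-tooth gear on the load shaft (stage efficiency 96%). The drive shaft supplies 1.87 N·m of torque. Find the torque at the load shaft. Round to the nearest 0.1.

33.2 N·m

After the internal gear (66/15): 1.87 × 4.4 × 0.97 = 7.9812 N·m
After the gear mesh (50/47): 7.9812 × 1.0638 × 0.96 = 8.151 N·m
After the gear mesh (89/21): 8.151 × 4.2381 × 0.96 = 33.163 N·m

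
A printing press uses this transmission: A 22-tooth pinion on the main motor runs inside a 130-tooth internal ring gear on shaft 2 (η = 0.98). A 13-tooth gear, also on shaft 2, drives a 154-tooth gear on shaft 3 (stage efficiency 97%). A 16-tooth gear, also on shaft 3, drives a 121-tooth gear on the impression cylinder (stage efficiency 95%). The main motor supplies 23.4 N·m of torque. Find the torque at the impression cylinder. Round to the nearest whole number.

Internal gear: ratio = 130/22 = 5.9091; torque at shaft 2 = 23.4 × 5.9091 × 0.98 = 135.51 N·m.
Gear mesh: ratio = 154/13 = 11.846; torque at shaft 3 = 135.51 × 11.846 × 0.97 = 1557.1 N·m.
Gear mesh: ratio = 121/16 = 7.5625; torque at the impression cylinder = 1557.1 × 7.5625 × 0.95 = 11187 N·m.

11187 N·m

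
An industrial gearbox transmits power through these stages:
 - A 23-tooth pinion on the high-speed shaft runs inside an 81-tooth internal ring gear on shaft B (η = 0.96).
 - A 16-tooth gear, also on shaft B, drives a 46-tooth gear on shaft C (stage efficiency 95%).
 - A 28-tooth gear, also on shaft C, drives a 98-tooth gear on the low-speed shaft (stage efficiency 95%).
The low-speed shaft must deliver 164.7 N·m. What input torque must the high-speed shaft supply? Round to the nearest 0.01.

5.36 N·m

Overall ratio R = 3.5217 × 2.875 × 3.5 = 35.438; overall efficiency η = 0.96 × 0.95 × 0.95 = 0.8664.
Input torque = output torque / (R × η) = 164.7 / (35.438 × 0.8664) = 5.3643 N·m.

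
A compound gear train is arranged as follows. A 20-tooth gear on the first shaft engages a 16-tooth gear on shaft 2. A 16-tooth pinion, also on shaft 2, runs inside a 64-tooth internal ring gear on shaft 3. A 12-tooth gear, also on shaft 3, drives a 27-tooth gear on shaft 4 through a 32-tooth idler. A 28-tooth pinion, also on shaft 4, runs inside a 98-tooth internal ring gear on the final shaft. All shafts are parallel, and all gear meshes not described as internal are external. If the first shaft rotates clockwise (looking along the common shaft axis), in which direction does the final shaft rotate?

counterclockwise

the first shaft → shaft 2: external mesh, 1 reversal → CCW.
shaft 2 → shaft 3: internal mesh, same direction → CCW.
shaft 3 → shaft 4: driver → idler → driven is 2 external meshes, 2 reversals → CCW.
shaft 4 → the final shaft: internal mesh, same direction → CCW.
3 reversals in total — an odd number — so the final shaft turns opposite to the first shaft.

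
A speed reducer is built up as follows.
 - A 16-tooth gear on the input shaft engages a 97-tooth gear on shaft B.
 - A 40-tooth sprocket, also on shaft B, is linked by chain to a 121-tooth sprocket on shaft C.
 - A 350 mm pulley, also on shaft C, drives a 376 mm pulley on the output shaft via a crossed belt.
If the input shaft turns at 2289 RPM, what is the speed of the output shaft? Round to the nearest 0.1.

116.2 RPM

the input shaft → shaft B (gear mesh, 97/16): 2289 ÷ 6.0625 = 377.57 RPM
shaft B → shaft C (chain, 121/40): 377.57 ÷ 3.025 = 124.82 RPM
shaft C → the output shaft (belt, 376/350): 124.82 ÷ 1.0743 = 116.18 RPM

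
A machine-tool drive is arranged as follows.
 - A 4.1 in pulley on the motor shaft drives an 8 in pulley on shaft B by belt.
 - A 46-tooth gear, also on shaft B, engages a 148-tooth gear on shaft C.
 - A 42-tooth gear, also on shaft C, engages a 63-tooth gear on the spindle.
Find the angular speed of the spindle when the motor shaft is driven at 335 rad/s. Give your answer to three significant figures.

35.6 rad/s

Belt: ratio = 8/4.1 = 1.9512, so shaft B turns at 335 / 1.9512 = 171.69 rad/s.
Gear mesh: ratio = 148/46 = 3.2174, so shaft C turns at 171.69 / 3.2174 = 53.362 rad/s.
Gear mesh: ratio = 63/42 = 1.5, so the spindle turns at 53.362 / 1.5 = 35.575 rad/s.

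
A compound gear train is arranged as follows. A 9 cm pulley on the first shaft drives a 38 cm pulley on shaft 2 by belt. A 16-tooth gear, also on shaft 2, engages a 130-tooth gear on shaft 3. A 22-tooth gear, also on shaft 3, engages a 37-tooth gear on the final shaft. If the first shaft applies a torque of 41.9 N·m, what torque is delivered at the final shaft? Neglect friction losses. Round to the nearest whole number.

2417 N·m

belt 38/9 = 4.2222 → τ = 41.9·4.2222 = 176.91 N·m
gear mesh 130/16 = 8.125 → τ = 176.91·8.125 = 1437.4 N·m
gear mesh 37/22 = 1.6818 → τ = 1437.4·1.6818 = 2417.5 N·m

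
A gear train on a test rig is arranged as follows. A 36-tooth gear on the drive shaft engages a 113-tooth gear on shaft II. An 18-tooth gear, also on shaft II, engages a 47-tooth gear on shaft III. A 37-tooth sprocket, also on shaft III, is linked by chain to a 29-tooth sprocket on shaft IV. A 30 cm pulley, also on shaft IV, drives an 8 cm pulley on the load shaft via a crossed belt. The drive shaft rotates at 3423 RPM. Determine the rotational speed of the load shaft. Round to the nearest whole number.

Gear mesh: ratio = 113/36 = 3.1389, so shaft II turns at 3423 / 3.1389 = 1090.5 RPM.
Gear mesh: ratio = 47/18 = 2.6111, so shaft III turns at 1090.5 / 2.6111 = 417.64 RPM.
Chain: ratio = 29/37 = 0.78378, so shaft IV turns at 417.64 / 0.78378 = 532.86 RPM.
Belt: ratio = 8/30 = 0.26667, so the load shaft turns at 532.86 / 0.26667 = 1998.2 RPM.

1998 RPM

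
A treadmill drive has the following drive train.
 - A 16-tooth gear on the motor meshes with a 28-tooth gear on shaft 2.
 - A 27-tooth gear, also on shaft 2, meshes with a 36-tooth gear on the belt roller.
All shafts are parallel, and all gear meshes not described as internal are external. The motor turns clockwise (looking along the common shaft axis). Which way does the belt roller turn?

the motor → shaft 2: external mesh, 1 reversal → CCW.
shaft 2 → the belt roller: external mesh, 1 reversal → CW.
2 reversals in total — an even number — so the belt roller turns the same way as the motor.

clockwise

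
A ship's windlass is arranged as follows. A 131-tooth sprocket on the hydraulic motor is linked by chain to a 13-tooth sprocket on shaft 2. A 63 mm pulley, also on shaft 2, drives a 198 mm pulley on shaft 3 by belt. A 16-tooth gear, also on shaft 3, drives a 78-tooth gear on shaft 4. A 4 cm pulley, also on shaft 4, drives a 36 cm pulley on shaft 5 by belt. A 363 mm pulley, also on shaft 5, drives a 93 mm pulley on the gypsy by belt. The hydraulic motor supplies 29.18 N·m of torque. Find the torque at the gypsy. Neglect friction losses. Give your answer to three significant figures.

Chain: ratio = 13/131 = 0.099237; torque at shaft 2 = 29.18 × 0.099237 = 2.8957 N·m.
Belt: ratio = 198/63 = 3.1429; torque at shaft 3 = 2.8957 × 3.1429 = 9.1009 N·m.
Gear mesh: ratio = 78/16 = 4.875; torque at shaft 4 = 9.1009 × 4.875 = 44.367 N·m.
Belt: ratio = 36/4 = 9; torque at shaft 5 = 44.367 × 9 = 399.3 N·m.
Belt: ratio = 93/363 = 0.2562; torque at the gypsy = 399.3 × 0.2562 = 102.3 N·m.

102 N·m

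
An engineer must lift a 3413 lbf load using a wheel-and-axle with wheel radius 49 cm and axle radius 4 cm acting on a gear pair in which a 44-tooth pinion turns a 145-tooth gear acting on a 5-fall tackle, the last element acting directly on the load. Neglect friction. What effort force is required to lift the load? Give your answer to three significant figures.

16.9 lbf

Wheel-and-axle MA = R/r = 49/4 = 12.25.
Gear pair MA = 145/44 = 3.2955.
Block-and-tackle MA = number of supporting rope parts = 5.
Combined ideal MA = 12.25 × 3.2955 × 5 = 201.85.
Effort = load / MA = 3413 / 201.85 = 16.909 lbf.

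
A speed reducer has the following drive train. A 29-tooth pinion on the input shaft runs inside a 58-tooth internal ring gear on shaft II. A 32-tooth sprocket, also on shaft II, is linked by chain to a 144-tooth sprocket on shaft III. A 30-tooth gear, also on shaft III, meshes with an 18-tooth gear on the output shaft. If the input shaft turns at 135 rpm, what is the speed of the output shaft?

25 rpm

internal gear 58/29 = 2 → 135/2 = 67.5 rpm
chain 144/32 = 4.5 → 67.5/4.5 = 15 rpm
gear mesh 18/30 = 0.6 → 15/0.6 = 25 rpm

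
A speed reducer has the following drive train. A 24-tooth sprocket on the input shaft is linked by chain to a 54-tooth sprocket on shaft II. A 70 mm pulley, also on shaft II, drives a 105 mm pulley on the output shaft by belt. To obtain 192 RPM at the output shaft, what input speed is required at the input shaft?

Overall ratio R = 2.25 × 1.5 = 3.375.
Required input speed = output speed × R = 192 × 3.375 = 648 RPM.

648 RPM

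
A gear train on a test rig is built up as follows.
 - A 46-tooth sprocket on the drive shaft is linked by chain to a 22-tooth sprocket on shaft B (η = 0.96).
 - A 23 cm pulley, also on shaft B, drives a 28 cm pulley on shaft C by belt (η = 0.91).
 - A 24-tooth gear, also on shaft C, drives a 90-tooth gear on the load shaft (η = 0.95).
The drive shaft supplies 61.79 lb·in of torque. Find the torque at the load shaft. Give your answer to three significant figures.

112 lb·in

After the chain (22/46): 61.79 × 0.47826 × 0.96 = 28.37 lb·in
After the belt (28/23): 28.37 × 1.2174 × 0.91 = 31.429 lb·in
After the gear mesh (90/24): 31.429 × 3.75 × 0.95 = 111.96 lb·in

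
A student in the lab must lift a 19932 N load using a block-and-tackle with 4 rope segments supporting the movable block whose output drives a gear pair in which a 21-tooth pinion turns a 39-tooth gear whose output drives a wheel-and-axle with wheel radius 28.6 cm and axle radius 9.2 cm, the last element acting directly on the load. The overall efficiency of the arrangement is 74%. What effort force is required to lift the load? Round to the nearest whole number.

Block-and-tackle MA = number of supporting rope parts = 4.
Gear pair MA = 39/21 = 1.8571.
Wheel-and-axle MA = R/r = 28.6/9.2 = 3.1087.
Combined ideal MA = 4 × 1.8571 × 3.1087 = 23.093.
Actual MA = 23.093 × 0.74 = 17.089.
Effort = load / actual MA = 19932 / 17.089 = 1166.4 N.

1166 N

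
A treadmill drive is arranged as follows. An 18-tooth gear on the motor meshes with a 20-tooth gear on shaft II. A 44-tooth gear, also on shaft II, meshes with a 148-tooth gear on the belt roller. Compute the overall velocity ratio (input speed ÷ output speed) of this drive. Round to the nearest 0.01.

Each stage contributes driven/driver: gear mesh 20/18 = 1.1111, gear mesh 148/44 = 3.3636.
Overall: 1.1111 × 3.3636 = 3.7374.

3.74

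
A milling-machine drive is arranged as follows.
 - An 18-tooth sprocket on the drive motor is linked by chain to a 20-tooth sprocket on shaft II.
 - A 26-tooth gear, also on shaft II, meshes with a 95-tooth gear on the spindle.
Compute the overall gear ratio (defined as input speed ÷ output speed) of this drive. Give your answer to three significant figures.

Each stage contributes driven/driver: chain 20/18 = 1.1111, gear mesh 95/26 = 3.6538.
Overall: 1.1111 × 3.6538 = 4.0598.

4.06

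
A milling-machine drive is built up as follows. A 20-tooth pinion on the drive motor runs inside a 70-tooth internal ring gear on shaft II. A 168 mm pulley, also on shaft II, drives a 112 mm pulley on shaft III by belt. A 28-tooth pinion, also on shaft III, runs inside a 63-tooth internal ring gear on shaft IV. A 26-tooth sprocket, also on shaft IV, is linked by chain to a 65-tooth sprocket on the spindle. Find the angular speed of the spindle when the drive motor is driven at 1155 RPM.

the drive motor → shaft II (internal gear, 70/20): 1155 ÷ 3.5 = 330 RPM
shaft II → shaft III (belt, 112/168): 330 ÷ 0.66667 = 495 RPM
shaft III → shaft IV (internal gear, 63/28): 495 ÷ 2.25 = 220 RPM
shaft IV → the spindle (chain, 65/26): 220 ÷ 2.5 = 88 RPM

88 RPM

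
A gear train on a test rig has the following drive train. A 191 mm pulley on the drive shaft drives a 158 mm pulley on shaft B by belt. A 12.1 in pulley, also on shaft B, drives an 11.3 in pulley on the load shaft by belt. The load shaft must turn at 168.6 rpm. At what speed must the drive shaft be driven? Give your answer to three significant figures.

130 rpm

Overall ratio R = 0.82723 × 0.93388 = 0.77253.
Required input speed = output speed × R = 168.6 × 0.77253 = 130.25 rpm.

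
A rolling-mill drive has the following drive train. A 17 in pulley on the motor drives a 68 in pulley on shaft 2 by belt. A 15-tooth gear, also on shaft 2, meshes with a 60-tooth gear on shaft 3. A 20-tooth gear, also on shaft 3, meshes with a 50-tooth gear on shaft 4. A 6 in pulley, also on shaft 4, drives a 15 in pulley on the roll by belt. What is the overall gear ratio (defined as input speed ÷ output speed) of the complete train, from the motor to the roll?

Each stage contributes driven/driver: belt 68/17 = 4, gear mesh 60/15 = 4, gear mesh 50/20 = 2.5, belt 15/6 = 2.5.
Overall: 4 × 4 × 2.5 × 2.5 = 100.

100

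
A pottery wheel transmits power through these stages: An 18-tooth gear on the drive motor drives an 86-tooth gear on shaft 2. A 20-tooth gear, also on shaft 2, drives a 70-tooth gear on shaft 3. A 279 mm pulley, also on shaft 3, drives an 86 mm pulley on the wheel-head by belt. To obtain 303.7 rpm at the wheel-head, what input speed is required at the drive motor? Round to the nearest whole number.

1565 rpm

Overall ratio R = 4.7778 × 3.5 × 0.30824 = 5.1545.
Required input speed = output speed × R = 303.7 × 5.1545 = 1565.4 rpm.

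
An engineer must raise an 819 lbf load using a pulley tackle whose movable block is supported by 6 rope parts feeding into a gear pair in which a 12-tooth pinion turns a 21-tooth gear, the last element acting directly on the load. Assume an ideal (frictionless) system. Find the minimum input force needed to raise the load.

78 lbf

Block-and-tackle MA = number of supporting rope parts = 6.
Gear pair MA = 21/12 = 1.75.
Combined ideal MA = 6 × 1.75 = 10.5.
Effort = load / MA = 819 / 10.5 = 78 lbf.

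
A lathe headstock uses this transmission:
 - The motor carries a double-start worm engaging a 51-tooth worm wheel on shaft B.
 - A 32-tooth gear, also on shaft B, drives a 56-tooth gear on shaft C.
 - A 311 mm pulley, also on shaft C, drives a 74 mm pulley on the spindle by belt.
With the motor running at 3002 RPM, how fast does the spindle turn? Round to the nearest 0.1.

the motor → shaft B (worm, 51/2): 3002 ÷ 25.5 = 117.73 RPM
shaft B → shaft C (gear mesh, 56/32): 117.73 ÷ 1.75 = 67.272 RPM
shaft C → the spindle (belt, 74/311): 67.272 ÷ 0.23794 = 282.72 RPM

282.7 RPM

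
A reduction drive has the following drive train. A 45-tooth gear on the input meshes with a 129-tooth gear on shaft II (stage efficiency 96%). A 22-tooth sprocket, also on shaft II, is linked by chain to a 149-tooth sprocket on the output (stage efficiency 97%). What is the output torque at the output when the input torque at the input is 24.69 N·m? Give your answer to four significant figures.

After the gear mesh (129/45): 24.69 × 2.8667 × 0.96 = 67.947 N·m
After the chain (149/22): 67.947 × 6.7727 × 0.97 = 446.38 N·m

446.4 N·m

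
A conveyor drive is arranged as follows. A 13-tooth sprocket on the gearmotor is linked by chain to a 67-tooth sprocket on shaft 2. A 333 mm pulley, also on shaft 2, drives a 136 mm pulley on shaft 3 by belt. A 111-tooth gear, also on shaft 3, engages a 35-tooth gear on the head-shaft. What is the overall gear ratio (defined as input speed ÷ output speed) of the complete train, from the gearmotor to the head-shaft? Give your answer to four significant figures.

Each stage contributes driven/driver: chain 67/13 = 5.1538, belt 136/333 = 0.40841, gear mesh 35/111 = 0.31532.
Overall: 5.1538 × 0.40841 × 0.31532 = 0.6637.

0.6637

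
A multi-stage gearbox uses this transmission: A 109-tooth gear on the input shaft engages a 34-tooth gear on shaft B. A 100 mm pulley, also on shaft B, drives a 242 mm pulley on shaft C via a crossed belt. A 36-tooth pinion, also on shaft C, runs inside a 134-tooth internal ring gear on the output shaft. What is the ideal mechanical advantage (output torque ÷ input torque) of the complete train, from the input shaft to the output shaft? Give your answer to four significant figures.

2.810

Each stage contributes driven/driver: gear mesh 34/109 = 0.31193, belt 242/100 = 2.42, internal gear 134/36 = 3.7222.
Overall: 0.31193 × 2.42 × 3.7222 = 2.8098.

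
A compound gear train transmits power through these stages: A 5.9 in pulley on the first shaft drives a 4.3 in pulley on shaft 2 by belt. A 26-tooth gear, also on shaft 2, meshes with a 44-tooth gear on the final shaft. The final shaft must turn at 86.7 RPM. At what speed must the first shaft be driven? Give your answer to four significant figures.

106.9 RPM

Overall ratio R = 0.72881 × 1.6923 = 1.2334.
Required input speed = output speed × R = 86.7 × 1.2334 = 106.93 RPM.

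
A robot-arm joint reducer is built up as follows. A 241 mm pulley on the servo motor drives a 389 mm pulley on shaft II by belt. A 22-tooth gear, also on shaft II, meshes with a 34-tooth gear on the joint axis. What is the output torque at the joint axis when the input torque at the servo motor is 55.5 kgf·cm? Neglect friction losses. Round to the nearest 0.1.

belt 389/241 = 1.6141 → τ = 55.5·1.6141 = 89.583 kgf·cm
gear mesh 34/22 = 1.5455 → τ = 89.583·1.5455 = 138.45 kgf·cm

138.4 kgf·cm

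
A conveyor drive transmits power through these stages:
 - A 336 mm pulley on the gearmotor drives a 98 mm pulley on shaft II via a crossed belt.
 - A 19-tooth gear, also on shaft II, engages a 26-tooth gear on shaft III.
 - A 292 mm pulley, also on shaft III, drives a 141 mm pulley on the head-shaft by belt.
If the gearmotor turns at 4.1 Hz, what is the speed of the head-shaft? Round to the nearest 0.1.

belt 98/336 = 0.29167 → 4.1/0.29167 = 14.057 Hz
gear mesh 26/19 = 1.3684 → 14.057/1.3684 = 10.273 Hz
belt 141/292 = 0.48288 → 10.273/0.48288 = 21.274 Hz

21.3 Hz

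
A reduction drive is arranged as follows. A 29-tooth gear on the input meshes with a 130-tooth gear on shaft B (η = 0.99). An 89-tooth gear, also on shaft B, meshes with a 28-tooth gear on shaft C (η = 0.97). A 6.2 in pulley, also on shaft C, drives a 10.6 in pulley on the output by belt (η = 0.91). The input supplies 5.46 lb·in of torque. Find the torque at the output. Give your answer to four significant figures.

gear mesh 130/29 = 4.4828 → τ = 5.46·4.4828·0.99 = 24.231 lb·in
gear mesh 28/89 = 0.31461 → τ = 24.231·0.31461·0.97 = 7.3946 lb·in
belt 10.6/6.2 = 1.7097 → τ = 7.3946·1.7097·0.91 = 11.505 lb·in

11.50 lb·in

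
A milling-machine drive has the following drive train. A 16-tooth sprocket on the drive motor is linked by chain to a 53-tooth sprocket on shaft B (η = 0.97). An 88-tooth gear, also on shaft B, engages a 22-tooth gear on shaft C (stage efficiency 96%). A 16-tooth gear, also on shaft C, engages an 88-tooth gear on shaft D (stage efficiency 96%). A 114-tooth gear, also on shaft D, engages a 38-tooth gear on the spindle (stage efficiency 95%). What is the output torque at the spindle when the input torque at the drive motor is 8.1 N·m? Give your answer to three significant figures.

After the chain (53/16): 8.1 × 3.3125 × 0.97 = 26.026 N·m
After the gear mesh (22/88): 26.026 × 0.25 × 0.96 = 6.2463 N·m
After the gear mesh (88/16): 6.2463 × 5.5 × 0.96 = 32.981 N·m
After the gear mesh (38/114): 32.981 × 0.33333 × 0.95 = 10.444 N·m

10.4 N·m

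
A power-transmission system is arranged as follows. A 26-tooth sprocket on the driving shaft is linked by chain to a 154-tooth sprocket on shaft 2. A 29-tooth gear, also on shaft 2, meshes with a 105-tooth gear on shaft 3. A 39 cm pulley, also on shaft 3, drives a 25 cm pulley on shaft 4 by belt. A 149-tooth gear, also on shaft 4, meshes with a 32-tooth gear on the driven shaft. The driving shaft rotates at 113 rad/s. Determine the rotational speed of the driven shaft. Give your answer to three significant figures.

38.3 rad/s

the driving shaft → shaft 2 (chain, 154/26): 113 ÷ 5.9231 = 19.078 rad/s
shaft 2 → shaft 3 (gear mesh, 105/29): 19.078 ÷ 3.6207 = 5.2691 rad/s
shaft 3 → shaft 4 (belt, 25/39): 5.2691 ÷ 0.64103 = 8.2199 rad/s
shaft 4 → the driven shaft (gear mesh, 32/149): 8.2199 ÷ 0.21477 = 38.274 rad/s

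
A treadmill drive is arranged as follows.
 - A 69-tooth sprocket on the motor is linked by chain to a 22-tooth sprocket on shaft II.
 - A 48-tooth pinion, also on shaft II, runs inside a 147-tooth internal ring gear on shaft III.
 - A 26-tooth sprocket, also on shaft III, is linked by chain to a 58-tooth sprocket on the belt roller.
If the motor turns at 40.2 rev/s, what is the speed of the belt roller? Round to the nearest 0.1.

18.5 rev/s

chain 22/69 = 0.31884 → 40.2/0.31884 = 126.08 rev/s
internal gear 147/48 = 3.0625 → 126.08/3.0625 = 41.17 rev/s
chain 58/26 = 2.2308 → 41.17/2.2308 = 18.455 rev/s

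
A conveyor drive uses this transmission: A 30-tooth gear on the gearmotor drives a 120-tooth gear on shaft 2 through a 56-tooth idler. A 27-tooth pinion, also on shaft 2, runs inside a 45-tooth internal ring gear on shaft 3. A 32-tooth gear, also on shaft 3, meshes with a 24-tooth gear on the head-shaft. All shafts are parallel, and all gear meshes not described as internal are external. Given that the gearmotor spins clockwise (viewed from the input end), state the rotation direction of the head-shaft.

the gearmotor → shaft 2: driver → idler → driven is 2 external meshes, 2 reversals → CW.
shaft 2 → shaft 3: internal mesh, same direction → CW.
shaft 3 → the head-shaft: external mesh, 1 reversal → CCW.
3 reversals in total — an odd number — so the head-shaft turns opposite to the gearmotor.

counterclockwise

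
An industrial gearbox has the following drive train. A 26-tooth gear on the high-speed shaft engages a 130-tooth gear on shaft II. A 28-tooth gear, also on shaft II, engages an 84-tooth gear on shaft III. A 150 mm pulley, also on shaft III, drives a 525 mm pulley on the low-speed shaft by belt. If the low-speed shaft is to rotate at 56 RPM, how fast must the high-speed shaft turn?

2940 RPM

Overall ratio R = 5 × 3 × 3.5 = 52.5.
Required input speed = output speed × R = 56 × 52.5 = 2940 RPM.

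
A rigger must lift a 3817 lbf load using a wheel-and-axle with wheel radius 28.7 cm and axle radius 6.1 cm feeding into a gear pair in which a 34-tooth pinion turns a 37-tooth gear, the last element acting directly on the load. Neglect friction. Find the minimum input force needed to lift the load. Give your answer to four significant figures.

Wheel-and-axle MA = R/r = 28.7/6.1 = 4.7049.
Gear pair MA = 37/34 = 1.0882.
Combined ideal MA = 4.7049 × 1.0882 = 5.1201.
Effort = load / MA = 3817 / 5.1201 = 745.5 lbf.

745.5 lbf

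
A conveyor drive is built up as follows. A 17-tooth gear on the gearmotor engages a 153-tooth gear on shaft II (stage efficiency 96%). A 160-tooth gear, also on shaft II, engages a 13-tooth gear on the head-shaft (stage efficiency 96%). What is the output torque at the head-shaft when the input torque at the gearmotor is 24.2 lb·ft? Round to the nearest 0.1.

After the gear mesh (153/17): 24.2 × 9 × 0.96 = 209.09 lb·ft
After the gear mesh (13/160): 209.09 × 0.08125 × 0.96 = 16.309 lb·ft

16.3 lb·ft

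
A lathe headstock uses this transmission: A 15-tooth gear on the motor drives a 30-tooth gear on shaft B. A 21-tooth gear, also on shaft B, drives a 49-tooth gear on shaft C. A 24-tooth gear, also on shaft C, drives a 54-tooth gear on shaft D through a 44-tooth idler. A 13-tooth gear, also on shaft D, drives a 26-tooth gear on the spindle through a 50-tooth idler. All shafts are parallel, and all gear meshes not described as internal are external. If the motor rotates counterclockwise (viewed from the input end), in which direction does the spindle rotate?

counterclockwise

the motor → shaft B: external mesh, 1 reversal → CW.
shaft B → shaft C: external mesh, 1 reversal → CCW.
shaft C → shaft D: driver → idler → driven is 2 external meshes, 2 reversals → CCW.
shaft D → the spindle: driver → idler → driven is 2 external meshes, 2 reversals → CCW.
6 reversals in total — an even number — so the spindle turns the same way as the motor.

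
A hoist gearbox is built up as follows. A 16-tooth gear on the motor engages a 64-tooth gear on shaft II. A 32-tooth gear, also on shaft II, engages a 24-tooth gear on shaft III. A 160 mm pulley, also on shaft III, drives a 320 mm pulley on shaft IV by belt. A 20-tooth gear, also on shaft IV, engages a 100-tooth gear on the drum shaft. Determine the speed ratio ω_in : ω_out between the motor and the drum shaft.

30

Each stage contributes driven/driver: gear mesh 64/16 = 4, gear mesh 24/32 = 0.75, belt 320/160 = 2, gear mesh 100/20 = 5.
Overall: 4 × 0.75 × 2 × 5 = 30.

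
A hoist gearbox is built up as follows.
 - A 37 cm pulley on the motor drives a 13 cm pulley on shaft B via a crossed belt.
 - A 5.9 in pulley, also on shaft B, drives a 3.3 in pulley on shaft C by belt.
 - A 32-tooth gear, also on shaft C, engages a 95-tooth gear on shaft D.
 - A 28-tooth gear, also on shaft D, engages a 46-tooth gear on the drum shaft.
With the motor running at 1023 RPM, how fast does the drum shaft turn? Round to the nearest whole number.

1067 RPM

belt 13/37 = 0.35135 → 1023/0.35135 = 2911.6 RPM
belt 3.3/5.9 = 0.55932 → 2911.6/0.55932 = 5205.6 RPM
gear mesh 95/32 = 2.9688 → 5205.6/2.9688 = 1753.5 RPM
gear mesh 46/28 = 1.6429 → 1753.5/1.6429 = 1067.3 RPM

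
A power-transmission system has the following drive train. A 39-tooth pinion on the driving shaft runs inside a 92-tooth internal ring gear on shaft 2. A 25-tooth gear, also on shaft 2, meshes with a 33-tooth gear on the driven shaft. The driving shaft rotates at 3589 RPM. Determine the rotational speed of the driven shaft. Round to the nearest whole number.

1153 RPM

Internal gear: ratio = 92/39 = 2.359, so shaft 2 turns at 3589 / 2.359 = 1521.4 RPM.
Gear mesh: ratio = 33/25 = 1.32, so the driven shaft turns at 1521.4 / 1.32 = 1152.6 RPM.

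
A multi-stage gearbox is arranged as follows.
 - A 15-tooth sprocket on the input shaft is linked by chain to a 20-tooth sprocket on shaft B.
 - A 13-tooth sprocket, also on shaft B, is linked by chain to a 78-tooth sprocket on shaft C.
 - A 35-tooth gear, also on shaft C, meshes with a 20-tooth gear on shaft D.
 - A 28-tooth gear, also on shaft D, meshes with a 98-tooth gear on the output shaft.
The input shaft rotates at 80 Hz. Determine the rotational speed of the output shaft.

5 Hz

chain 20/15 = 1.3333 → 80/1.3333 = 60 Hz
chain 78/13 = 6 → 60/6 = 10 Hz
gear mesh 20/35 = 0.57143 → 10/0.57143 = 17.5 Hz
gear mesh 98/28 = 3.5 → 17.5/3.5 = 5 Hz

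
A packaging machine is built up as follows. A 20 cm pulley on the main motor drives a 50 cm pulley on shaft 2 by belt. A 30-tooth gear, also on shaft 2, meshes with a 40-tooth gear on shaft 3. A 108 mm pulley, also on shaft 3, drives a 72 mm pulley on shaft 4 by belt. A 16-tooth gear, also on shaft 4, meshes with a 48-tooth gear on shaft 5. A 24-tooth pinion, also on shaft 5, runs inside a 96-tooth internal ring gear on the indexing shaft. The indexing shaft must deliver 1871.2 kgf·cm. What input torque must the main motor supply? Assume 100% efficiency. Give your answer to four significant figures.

Overall ratio R = 2.5 × 1.3333 × 0.66667 × 3 × 4 = 26.667.
Input torque = output torque / R = 1871.2 / 26.667 = 70.17 kgf·cm.

70.17 kgf·cm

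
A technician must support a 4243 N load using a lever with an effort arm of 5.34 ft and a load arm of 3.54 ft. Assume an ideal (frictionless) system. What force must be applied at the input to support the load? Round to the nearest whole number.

Lever MA = effort arm / load arm = 5.34/3.54 = 1.5085.
Effort = load / MA = 4243 / 1.5085 = 2812.8 N.

2813 N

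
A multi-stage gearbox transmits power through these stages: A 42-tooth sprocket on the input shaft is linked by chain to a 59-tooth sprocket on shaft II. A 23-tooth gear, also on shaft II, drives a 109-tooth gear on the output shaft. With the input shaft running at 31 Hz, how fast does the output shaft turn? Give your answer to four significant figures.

4.657 Hz

chain 59/42 = 1.4048 → 31/1.4048 = 22.068 Hz
gear mesh 109/23 = 4.7391 → 22.068/4.7391 = 4.6565 Hz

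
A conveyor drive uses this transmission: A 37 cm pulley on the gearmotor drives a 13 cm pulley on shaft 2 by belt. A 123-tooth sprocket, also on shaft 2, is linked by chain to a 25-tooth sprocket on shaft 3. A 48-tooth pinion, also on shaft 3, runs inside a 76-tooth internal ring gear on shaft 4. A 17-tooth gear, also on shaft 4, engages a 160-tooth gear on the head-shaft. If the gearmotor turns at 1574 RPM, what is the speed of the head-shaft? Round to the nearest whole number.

Belt: ratio = 13/37 = 0.35135, so shaft 2 turns at 1574 / 0.35135 = 4479.8 RPM.
Chain: ratio = 25/123 = 0.20325, so shaft 3 turns at 4479.8 / 0.20325 = 22041 RPM.
Internal gear: ratio = 76/48 = 1.5833, so shaft 4 turns at 22041 / 1.5833 = 13921 RPM.
Gear mesh: ratio = 160/17 = 9.4118, so the head-shaft turns at 13921 / 9.4118 = 1479.1 RPM.

1479 RPM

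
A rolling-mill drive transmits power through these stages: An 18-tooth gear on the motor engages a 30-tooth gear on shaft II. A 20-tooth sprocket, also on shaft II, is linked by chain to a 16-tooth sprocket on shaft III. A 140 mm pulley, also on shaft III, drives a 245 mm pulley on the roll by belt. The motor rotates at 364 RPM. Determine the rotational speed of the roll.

gear mesh 30/18 = 1.6667 → 364/1.6667 = 218.4 RPM
chain 16/20 = 0.8 → 218.4/0.8 = 273 RPM
belt 245/140 = 1.75 → 273/1.75 = 156 RPM

156 RPM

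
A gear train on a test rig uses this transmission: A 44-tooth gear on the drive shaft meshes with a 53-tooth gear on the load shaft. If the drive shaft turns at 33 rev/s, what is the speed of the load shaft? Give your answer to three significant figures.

27.4 rev/s

Gear mesh: ratio = 53/44 = 1.2045, so the load shaft turns at 33 / 1.2045 = 27.396 rev/s.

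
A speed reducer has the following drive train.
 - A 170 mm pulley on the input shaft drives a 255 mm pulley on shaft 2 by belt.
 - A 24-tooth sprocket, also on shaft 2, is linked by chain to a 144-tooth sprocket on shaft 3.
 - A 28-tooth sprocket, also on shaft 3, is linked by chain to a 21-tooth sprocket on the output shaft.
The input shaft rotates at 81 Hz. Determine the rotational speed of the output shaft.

Belt: ratio = 255/170 = 1.5, so shaft 2 turns at 81 / 1.5 = 54 Hz.
Chain: ratio = 144/24 = 6, so shaft 3 turns at 54 / 6 = 9 Hz.
Chain: ratio = 21/28 = 0.75, so the output shaft turns at 9 / 0.75 = 12 Hz.

12 Hz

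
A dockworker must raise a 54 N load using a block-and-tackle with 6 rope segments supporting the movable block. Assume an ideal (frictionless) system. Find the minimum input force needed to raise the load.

Block-and-tackle MA = number of supporting rope parts = 6.
Effort = load / MA = 54 / 6 = 9 N.

9 N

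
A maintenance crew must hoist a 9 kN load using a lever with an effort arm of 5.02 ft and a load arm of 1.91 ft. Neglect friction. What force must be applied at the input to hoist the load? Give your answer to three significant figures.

3.42 kN

Lever MA = effort arm / load arm = 5.02/1.91 = 2.6283.
Effort = load / MA = 9 / 2.6283 = 3.4243 kN.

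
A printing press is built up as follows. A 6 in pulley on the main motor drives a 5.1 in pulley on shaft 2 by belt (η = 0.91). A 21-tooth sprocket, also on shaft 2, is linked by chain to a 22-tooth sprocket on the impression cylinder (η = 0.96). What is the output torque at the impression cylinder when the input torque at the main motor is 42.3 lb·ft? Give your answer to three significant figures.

32.9 lb·ft

Belt: ratio = 5.1/6 = 0.85; torque at shaft 2 = 42.3 × 0.85 × 0.91 = 32.719 lb·ft.
Chain: ratio = 22/21 = 1.0476; torque at the impression cylinder = 32.719 × 1.0476 × 0.96 = 32.906 lb·ft.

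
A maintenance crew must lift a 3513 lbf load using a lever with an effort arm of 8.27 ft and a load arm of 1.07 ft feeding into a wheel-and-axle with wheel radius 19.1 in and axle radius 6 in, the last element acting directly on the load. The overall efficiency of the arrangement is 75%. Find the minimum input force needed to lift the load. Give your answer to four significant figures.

Lever MA = effort arm / load arm = 8.27/1.07 = 7.729.
Wheel-and-axle MA = R/r = 19.1/6 = 3.1833.
Combined ideal MA = 7.729 × 3.1833 = 24.604.
Actual MA = 24.604 × 0.75 = 18.453.
Effort = load / actual MA = 3513 / 18.453 = 190.38 lbf.

190.4 lbf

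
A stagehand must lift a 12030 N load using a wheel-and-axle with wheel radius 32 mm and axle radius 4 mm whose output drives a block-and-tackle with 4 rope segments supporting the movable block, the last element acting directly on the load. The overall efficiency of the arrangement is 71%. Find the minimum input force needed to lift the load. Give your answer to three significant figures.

Wheel-and-axle MA = R/r = 32/4 = 8.
Block-and-tackle MA = number of supporting rope parts = 4.
Combined ideal MA = 8 × 4 = 32.
Actual MA = 32 × 0.71 = 22.72.
Effort = load / actual MA = 12030 / 22.72 = 529.49 N.

529 N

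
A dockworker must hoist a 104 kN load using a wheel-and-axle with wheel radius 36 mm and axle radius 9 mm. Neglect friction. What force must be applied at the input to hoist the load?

26 kN

Wheel-and-axle MA = R/r = 36/9 = 4.
Effort = load / MA = 104 / 4 = 26 kN.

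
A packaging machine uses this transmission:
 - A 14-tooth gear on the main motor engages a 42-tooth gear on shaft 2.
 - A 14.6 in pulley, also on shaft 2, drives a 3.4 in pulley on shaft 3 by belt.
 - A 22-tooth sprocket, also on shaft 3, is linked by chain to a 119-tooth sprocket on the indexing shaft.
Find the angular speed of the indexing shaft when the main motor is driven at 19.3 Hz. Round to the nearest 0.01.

Gear mesh: ratio = 42/14 = 3, so shaft 2 turns at 19.3 / 3 = 6.4333 Hz.
Belt: ratio = 3.4/14.6 = 0.23288, so shaft 3 turns at 6.4333 / 0.23288 = 27.625 Hz.
Chain: ratio = 119/22 = 5.4091, so the indexing shaft turns at 27.625 / 5.4091 = 5.1072 Hz.

5.11 Hz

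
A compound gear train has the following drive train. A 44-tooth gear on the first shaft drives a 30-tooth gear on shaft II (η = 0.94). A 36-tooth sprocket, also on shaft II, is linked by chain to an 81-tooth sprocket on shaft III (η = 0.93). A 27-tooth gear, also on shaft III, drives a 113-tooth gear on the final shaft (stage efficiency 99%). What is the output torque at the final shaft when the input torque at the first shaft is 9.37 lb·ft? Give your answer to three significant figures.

52.1 lb·ft

Gear mesh: ratio = 30/44 = 0.68182; torque at shaft II = 9.37 × 0.68182 × 0.94 = 6.0053 lb·ft.
Chain: ratio = 81/36 = 2.25; torque at shaft III = 6.0053 × 2.25 × 0.93 = 12.566 lb·ft.
Gear mesh: ratio = 113/27 = 4.1852; torque at the final shaft = 12.566 × 4.1852 × 0.99 = 52.066 lb·ft.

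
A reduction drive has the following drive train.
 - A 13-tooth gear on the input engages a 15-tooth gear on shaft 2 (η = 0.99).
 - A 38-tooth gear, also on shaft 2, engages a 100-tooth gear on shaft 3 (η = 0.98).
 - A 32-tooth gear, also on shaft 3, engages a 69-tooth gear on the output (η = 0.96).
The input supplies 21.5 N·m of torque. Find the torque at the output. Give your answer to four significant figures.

After the gear mesh (15/13): 21.5 × 1.1538 × 0.99 = 24.56 N·m
After the gear mesh (100/38): 24.56 × 2.6316 × 0.98 = 63.338 N·m
After the gear mesh (69/32): 63.338 × 2.1562 × 0.96 = 131.11 N·m

131.1 N·m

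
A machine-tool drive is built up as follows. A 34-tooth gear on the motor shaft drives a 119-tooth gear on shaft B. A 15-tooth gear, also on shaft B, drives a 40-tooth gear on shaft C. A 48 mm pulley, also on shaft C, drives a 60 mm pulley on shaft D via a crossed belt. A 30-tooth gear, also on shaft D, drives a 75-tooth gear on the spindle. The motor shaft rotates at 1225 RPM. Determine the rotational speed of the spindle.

42 RPM

Gear mesh: ratio = 119/34 = 3.5, so shaft B turns at 1225 / 3.5 = 350 RPM.
Gear mesh: ratio = 40/15 = 2.6667, so shaft C turns at 350 / 2.6667 = 131.25 RPM.
Belt: ratio = 60/48 = 1.25, so shaft D turns at 131.25 / 1.25 = 105 RPM.
Gear mesh: ratio = 75/30 = 2.5, so the spindle turns at 105 / 2.5 = 42 RPM.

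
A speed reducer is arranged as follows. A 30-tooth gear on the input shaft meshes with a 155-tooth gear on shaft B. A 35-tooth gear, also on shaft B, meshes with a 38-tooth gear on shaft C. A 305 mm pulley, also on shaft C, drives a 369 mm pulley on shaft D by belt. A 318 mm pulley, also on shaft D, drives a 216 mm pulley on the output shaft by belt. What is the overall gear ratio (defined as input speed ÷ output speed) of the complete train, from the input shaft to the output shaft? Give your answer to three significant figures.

Each stage contributes driven/driver: gear mesh 155/30 = 5.1667, gear mesh 38/35 = 1.0857, belt 369/305 = 1.2098, belt 216/318 = 0.67925.
Overall: 5.1667 × 1.0857 × 1.2098 × 0.67925 = 4.6098.

4.61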